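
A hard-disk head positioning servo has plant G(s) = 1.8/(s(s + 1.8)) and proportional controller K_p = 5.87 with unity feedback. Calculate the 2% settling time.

T_s ≈ 4.44 s

From 1 + K_pG(s) = 0: s² + 1.8s + 10.57 = 0 ⇒ ω_n = 3.251, ζ = 0.2769.
2% settling time T_s ≈ 4/(ζω_n) = 4/0.9 = 4.44 s.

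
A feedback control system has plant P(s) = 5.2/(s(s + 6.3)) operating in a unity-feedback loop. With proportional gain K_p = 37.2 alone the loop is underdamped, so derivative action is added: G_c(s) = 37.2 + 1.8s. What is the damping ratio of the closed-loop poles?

Forward path: (37.2 + 1.8s)·5.2/(s(s+6.3)). The closed-loop characteristic equation is s² + (6.3 + 5.2·1.8)s + 5.2·37.2 = 0.
That is s² + 15.66s + 193.4 = 0, so ω_n = 13.91 rad/s and ζ = 15.66/(2·13.91) = 0.563.

ζ = 0.563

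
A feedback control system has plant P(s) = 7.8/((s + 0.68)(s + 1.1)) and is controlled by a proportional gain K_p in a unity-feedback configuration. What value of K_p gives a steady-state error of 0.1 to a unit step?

K_p = 0.863

For a type-0 loop with proportional control, e_ss = 1/(1 + K_p·P(0)).
P(0) = 10.43. Require 1/(1 + K_p·10.43) = 0.1, so 1 + 10.43·K_p = 10.
K_p = (10 − 1)/10.43 = 0.863.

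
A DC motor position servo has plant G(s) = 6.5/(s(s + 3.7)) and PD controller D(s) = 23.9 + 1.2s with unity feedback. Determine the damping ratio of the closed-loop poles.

ζ = 0.461

Forward path: (23.9 + 1.2s)·6.5/(s(s+3.7)). The closed-loop characteristic equation is s² + (3.7 + 6.5·1.2)s + 6.5·23.9 = 0.
That is s² + 11.5s + 155.3 = 0, so ω_n = 12.46 rad/s and ζ = 11.5/(2·12.46) = 0.4613.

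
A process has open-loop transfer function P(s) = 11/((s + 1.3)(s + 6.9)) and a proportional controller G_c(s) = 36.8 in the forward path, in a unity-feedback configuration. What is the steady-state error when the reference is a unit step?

The loop is type 0. Static position error constant K_pos = G_c(0)·P(0) = 36.8·1.226 = 45.13.
Steady-state error to a unit step: e_ss = 1/(1+K_pos) = 1/46.13 = 0.0217.

0.0217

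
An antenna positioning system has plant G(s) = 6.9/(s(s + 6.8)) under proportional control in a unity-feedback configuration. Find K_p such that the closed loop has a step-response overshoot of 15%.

From %OS = 100·exp(−πζ/√(1−ζ²)) = 15%, ζ = −ln(0.15)/√(π²+ln²(0.15)) = 0.5169.
Characteristic equation s² + 6.8s + 6.9K_p = 0 gives ζ = 6.8/(2√(6.9K_p)).
Setting ζ = 0.5169: √(6.9K_p) = 6.8/(2·0.5169) = 6.577, so K_p = 43.26/6.9 = 6.27.

K_p = 6.27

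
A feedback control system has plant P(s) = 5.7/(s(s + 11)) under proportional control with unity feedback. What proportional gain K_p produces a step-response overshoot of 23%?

K_p = 29.6

From %OS = 100·exp(−πζ/√(1−ζ²)) = 23%, ζ = −ln(0.23)/√(π²+ln²(0.23)) = 0.4237.
Characteristic equation s² + 11s + 5.7K_p = 0 gives ζ = 11/(2√(5.7K_p)).
Setting ζ = 0.4237: √(5.7K_p) = 11/(2·0.4237) = 12.98, so K_p = 168.5/5.7 = 29.6.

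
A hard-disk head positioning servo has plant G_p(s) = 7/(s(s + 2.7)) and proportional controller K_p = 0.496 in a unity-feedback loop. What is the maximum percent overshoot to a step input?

Closed-loop characteristic equation: s² + 2.7s + 3.472 = 0, so ω_n = 1.863 rad/s and ζ = 2.7/(2·1.863) = 0.7245.
%OS = 100·exp(−πζ/√(1−ζ²)) = 100·exp(−π·0.7245/√0.4751) = 3.68%.

3.68%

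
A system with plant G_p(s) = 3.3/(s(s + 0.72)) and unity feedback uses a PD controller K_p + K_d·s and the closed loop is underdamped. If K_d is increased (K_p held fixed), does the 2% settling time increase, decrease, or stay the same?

decrease

Characteristic equation s² + (0.72 + 3.3K_d)s + 3.3K_p = 0: raising K_d increases ζω_n = (0.72+3.3K_d)/2 while the loop stays underdamped, so T_s ≈ 4/(ζω_n) decreases.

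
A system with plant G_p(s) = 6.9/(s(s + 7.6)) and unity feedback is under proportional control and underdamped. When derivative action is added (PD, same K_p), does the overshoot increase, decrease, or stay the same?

The derivative term adds K·K_d to the s-coefficient of the characteristic equation, raising 2ζω_n while ω_n is unchanged; ζ increases, so overshoot decreases.

decrease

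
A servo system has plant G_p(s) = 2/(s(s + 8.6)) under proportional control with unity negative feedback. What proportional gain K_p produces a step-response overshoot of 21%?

From %OS = 100·exp(−πζ/√(1−ζ²)) = 21%, ζ = −ln(0.21)/√(π²+ln²(0.21)) = 0.4449.
Characteristic equation s² + 8.6s + 2K_p = 0 gives ζ = 8.6/(2√(2K_p)).
Setting ζ = 0.4449: √(2K_p) = 8.6/(2·0.4449) = 9.665, so K_p = 93.42/2 = 46.7.

K_p = 46.7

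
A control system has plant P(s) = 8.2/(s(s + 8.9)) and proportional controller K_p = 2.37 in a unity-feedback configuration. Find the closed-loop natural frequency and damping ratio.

1 + K_p·P(s) = 0 gives s² + 8.9s + 19.43 = 0.
Matching s² + 2ζω_n s + ω_n²: ω_n = √19.43 = 4.408 rad/s and 2ζω_n = 8.9, so ζ = 8.9/(2·4.408) = 1.01.

ω_n = 4.41 rad/s, ζ = 1.01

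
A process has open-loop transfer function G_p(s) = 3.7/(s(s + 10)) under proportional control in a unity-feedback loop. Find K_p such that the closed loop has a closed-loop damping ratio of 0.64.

Closed-loop characteristic equation: s² + 10s + K_p·3.7 = 0.
So ω_n = √(3.7K_p) and 2ζω_n = 10, giving ζ = 10/(2√(3.7K_p)).
Setting ζ = 0.64: √(3.7K_p) = 10/(2·0.64) = 7.812, so K_p = 61.04/3.7 = 16.5.

K_p = 16.5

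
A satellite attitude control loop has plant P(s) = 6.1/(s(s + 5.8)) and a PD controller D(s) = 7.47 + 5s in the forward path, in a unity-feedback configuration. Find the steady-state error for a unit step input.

The open loop D(s)P(s) has a pole at the origin (type 1), so the static position error constant is infinite and e_ss = 1/(1+∞) = 0.

0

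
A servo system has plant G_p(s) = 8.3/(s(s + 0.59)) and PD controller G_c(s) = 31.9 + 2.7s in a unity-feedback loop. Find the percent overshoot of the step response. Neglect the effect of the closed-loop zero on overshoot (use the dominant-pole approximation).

Forward path: (31.9 + 2.7s)·8.3/(s(s+0.59)). The closed-loop characteristic equation is s² + (0.59 + 8.3·2.7)s + 8.3·31.9 = 0.
That is s² + 23s + 264.8 = 0, so ω_n = 16.27 rad/s and ζ = 23/(2·16.27) = 0.7067.
%OS = 100·exp(−πζ/√(1−ζ²)) = 4.34%.

4.34%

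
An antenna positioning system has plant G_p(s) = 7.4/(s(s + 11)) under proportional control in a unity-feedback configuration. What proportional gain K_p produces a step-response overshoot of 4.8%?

K_p = 8.46

From %OS = 100·exp(−πζ/√(1−ζ²)) = 4.8%, ζ = −ln(0.048)/√(π²+ln²(0.048)) = 0.695.
Characteristic equation s² + 11s + 7.4K_p = 0 gives ζ = 11/(2√(7.4K_p)).
Setting ζ = 0.695: √(7.4K_p) = 11/(2·0.695) = 7.914, so K_p = 62.63/7.4 = 8.46.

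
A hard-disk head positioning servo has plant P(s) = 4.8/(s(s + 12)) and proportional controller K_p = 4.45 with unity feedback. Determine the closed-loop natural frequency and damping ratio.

ω_n = 4.62 rad/s, ζ = 1.3

The closed-loop denominator is s(s+12) + 4.45·4.8 = s² + 12s + 21.36.
So ω_n² = 21.36 ⇒ ω_n = 4.622 rad/s, and ζ = 12/(2ω_n) = 1.3.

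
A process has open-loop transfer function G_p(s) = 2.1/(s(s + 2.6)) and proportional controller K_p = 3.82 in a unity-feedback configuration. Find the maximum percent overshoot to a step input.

The closed-loop denominator s² + 2.6s + 8.022 gives ω_n = √8.022 = 2.832 and ζ = 2.6/(2ω_n) = 0.459.
%OS = 100·exp(−πζ/√(1−ζ²)) = 100·exp(−π·0.459/√0.7893) = 19.7%.

19.7%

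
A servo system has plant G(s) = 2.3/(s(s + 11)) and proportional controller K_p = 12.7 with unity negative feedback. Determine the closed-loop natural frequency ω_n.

With unity feedback the closed-loop characteristic equation is s² + 11s + 12.7·2.3 = s² + 11s + 29.21 = 0.
So ω_n² = 29.21 ⇒ ω_n = 5.405 rad/s, and ζ = 11/(2ω_n) = 1.02.

ω_n = 5.4 rad/s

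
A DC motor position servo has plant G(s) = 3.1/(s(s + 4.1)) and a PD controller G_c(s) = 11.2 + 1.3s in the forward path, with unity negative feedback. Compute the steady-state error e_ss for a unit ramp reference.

The loop has one pole at the origin (type 1). Velocity error constant K_v = lim_{s→0} s·G_c(s)G(s) = 11.2·3.1/4.1 = 8.468.
Steady-state error to a unit ramp: e_ss = 1/K_v = 0.118.

0.118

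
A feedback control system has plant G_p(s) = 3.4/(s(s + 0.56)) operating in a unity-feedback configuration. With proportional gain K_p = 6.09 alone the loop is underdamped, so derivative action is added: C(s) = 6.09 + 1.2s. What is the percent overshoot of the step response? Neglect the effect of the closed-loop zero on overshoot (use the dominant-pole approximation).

Forward path: (6.09 + 1.2s)·3.4/(s(s+0.56)). The closed-loop characteristic equation is s² + (0.56 + 3.4·1.2)s + 3.4·6.09 = 0.
That is s² + 4.64s + 20.71 = 0, so ω_n = 4.55 rad/s and ζ = 4.64/(2·4.55) = 0.5098.
%OS = 100·exp(−πζ/√(1−ζ²)) = 15.5%.

15.5%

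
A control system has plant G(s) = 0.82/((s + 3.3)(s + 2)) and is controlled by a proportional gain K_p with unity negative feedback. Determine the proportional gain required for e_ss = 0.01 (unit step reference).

Steady-state error for a unit step on this type-0 loop is 1/(1 + K_p·G(0)).
G(0) = 0.1242. Require 1/(1 + K_p·0.1242) = 0.01, so 1 + 0.1242·K_p = 100.
K_p = (100 − 1)/0.1242 = 797.

K_p = 797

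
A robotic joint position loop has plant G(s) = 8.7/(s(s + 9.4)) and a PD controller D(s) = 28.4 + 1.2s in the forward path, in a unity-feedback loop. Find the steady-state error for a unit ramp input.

0.038

The loop has one pole at the origin (type 1). Velocity error constant K_v = lim_{s→0} s·D(s)G(s) = 28.4·8.7/9.4 = 26.29.
Steady-state error to a unit ramp: e_ss = 1/K_v = 0.038.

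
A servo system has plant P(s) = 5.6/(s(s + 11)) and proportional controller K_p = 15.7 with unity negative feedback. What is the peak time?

The closed-loop denominator s² + 11s + 87.92 gives ω_n = √87.92 = 9.377 and ζ = 11/(2ω_n) = 0.5866.
Damped frequency ω_d = ω_n√(1−ζ²) = 7.594 rad/s, so peak time T_p = π/ω_d = 0.414 s.

T_p = 0.414 s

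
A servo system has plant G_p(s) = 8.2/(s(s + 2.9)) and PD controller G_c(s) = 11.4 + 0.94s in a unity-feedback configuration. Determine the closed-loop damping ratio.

Forward path: (11.4 + 0.94s)·8.2/(s(s+2.9)). The closed-loop characteristic equation is s² + (2.9 + 8.2·0.94)s + 8.2·11.4 = 0.
That is s² + 10.61s + 93.48 = 0, so ω_n = 9.669 rad/s and ζ = 10.61/(2·9.669) = 0.5486.

ζ = 0.549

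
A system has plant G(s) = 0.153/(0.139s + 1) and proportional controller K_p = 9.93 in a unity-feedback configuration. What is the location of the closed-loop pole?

Closed loop: T(s) = K_p·G/(1+K_p·G) = 1.519/(0.139s + 1 + 1.519), with pole at s = −(1 + 1.519)/0.139 = −18.12.

s = -18.12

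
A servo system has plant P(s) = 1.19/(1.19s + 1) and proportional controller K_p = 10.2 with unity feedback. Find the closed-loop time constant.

τ = 0.0906 s

Closed loop: T(s) = K_p·P/(1+K_p·P) = 12.14/(1.19s + 1 + 12.14), with pole at s = −(1 + 12.14)/1.19 = −11.04.
Closed-loop time constant τ = 1/11.04 = 0.0906 s.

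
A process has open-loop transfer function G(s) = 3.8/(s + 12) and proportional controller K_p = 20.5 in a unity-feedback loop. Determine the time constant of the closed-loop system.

τ = 0.0111 s

Closed-loop transfer function: T(s) = K_p·G(s)/(1 + K_p·G(s)) = 77.9/(s + 12 + 77.9) = 77.9/(s + 89.9).
Time constant τ = 1/89.9 = 0.0111 s.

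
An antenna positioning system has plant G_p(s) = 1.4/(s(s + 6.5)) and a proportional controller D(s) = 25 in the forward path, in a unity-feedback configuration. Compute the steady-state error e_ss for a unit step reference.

0

The open loop D(s)G_p(s) has a pole at the origin (type 1), so the static position error constant is infinite and e_ss = 1/(1+∞) = 0.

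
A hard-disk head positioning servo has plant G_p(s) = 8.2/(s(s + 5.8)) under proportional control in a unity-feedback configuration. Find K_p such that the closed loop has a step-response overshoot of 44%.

From %OS = 100·exp(−πζ/√(1−ζ²)) = 44%, ζ = −ln(0.44)/√(π²+ln²(0.44)) = 0.2528.
Characteristic equation s² + 5.8s + 8.2K_p = 0 gives ζ = 5.8/(2√(8.2K_p)).
Setting ζ = 0.2528: √(8.2K_p) = 5.8/(2·0.2528) = 11.47, so K_p = 131.6/8.2 = 16.

K_p = 16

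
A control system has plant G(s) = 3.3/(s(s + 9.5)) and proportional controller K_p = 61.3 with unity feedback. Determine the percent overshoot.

Closed-loop characteristic equation: s² + 9.5s + 202.3 = 0, so ω_n = 14.22 rad/s and ζ = 9.5/(2·14.22) = 0.334.
%OS = 100·exp(−πζ/√(1−ζ²)) = 100·exp(−π·0.334/√0.8885) = 32.9%.

32.9%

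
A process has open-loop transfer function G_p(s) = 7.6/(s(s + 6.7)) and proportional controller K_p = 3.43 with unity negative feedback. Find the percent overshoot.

6.51%

Closed-loop characteristic equation: s² + 6.7s + 26.07 = 0, so ω_n = 5.106 rad/s and ζ = 6.7/(2·5.106) = 0.6561.
%OS = 100·exp(−πζ/√(1−ζ²)) = 100·exp(−π·0.6561/√0.5695) = 6.51%.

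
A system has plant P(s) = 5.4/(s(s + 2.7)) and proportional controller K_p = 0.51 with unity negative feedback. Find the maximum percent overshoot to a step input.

Closed-loop characteristic equation: s² + 2.7s + 2.754 = 0, so ω_n = 1.66 rad/s and ζ = 2.7/(2·1.66) = 0.8135.
%OS = 100·exp(−πζ/√(1−ζ²)) = 100·exp(−π·0.8135/√0.3382) = 1.23%.

1.23%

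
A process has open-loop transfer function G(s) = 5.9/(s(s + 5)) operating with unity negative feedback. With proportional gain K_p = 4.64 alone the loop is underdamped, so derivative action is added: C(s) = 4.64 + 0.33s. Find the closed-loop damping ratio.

Forward path: (4.64 + 0.33s)·5.9/(s(s+5)). The closed-loop characteristic equation is s² + (5 + 5.9·0.33)s + 5.9·4.64 = 0.
That is s² + 6.947s + 27.38 = 0, so ω_n = 5.232 rad/s and ζ = 6.947/(2·5.232) = 0.6639.

ζ = 0.664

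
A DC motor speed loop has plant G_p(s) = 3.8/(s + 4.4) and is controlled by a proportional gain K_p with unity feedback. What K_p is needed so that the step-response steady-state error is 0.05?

The loop is type 0, so e_ss(step) = 1/(1 + K_pos) with K_pos = K_p·G_p(0).
G_p(0) = 0.8636. Require 1/(1 + K_p·0.8636) = 0.05, so 1 + 0.8636·K_p = 20.
K_p = (20 − 1)/0.8636 = 22.

K_p = 22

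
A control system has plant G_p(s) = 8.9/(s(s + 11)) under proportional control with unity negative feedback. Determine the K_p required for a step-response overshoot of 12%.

From %OS = 100·exp(−πζ/√(1−ζ²)) = 12%, ζ = −ln(0.12)/√(π²+ln²(0.12)) = 0.5594.
Characteristic equation s² + 11s + 8.9K_p = 0 gives ζ = 11/(2√(8.9K_p)).
Setting ζ = 0.5594: √(8.9K_p) = 11/(2·0.5594) = 9.832, so K_p = 96.66/8.9 = 10.9.

K_p = 10.9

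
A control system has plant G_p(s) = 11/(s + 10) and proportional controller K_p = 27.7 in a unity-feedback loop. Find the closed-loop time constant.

τ = 0.00318 s

Closed-loop transfer function: T(s) = K_p·G_p(s)/(1 + K_p·G_p(s)) = 304.7/(s + 10 + 304.7) = 304.7/(s + 314.7).
Time constant τ = 1/314.7 = 0.00318 s.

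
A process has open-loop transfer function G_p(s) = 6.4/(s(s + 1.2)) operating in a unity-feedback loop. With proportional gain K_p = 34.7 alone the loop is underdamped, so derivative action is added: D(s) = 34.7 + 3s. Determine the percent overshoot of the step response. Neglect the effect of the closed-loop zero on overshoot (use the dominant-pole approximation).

Forward path: (34.7 + 3s)·6.4/(s(s+1.2)). The closed-loop characteristic equation is s² + (1.2 + 6.4·3)s + 6.4·34.7 = 0.
That is s² + 20.4s + 222.1 = 0, so ω_n = 14.9 rad/s and ζ = 20.4/(2·14.9) = 0.6845.
%OS = 100·exp(−πζ/√(1−ζ²)) = 5.24%.

5.24%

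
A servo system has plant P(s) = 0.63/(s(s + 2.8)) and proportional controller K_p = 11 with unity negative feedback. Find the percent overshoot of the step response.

Closed-loop characteristic equation: s² + 2.8s + 6.93 = 0, so ω_n = 2.632 rad/s and ζ = 2.8/(2·2.632) = 0.5318.
%OS = 100·exp(−πζ/√(1−ζ²)) = 100·exp(−π·0.5318/√0.7172) = 13.9%.

13.9%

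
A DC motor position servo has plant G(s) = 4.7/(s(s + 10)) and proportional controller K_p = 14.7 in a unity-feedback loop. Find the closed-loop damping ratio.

ζ = 0.602

The closed-loop denominator is s(s+10) + 14.7·4.7 = s² + 10s + 69.09.
Matching s² + 2ζω_n s + ω_n²: ω_n = √69.09 = 8.312 rad/s and 2ζω_n = 10, so ζ = 10/(2·8.312) = 0.602.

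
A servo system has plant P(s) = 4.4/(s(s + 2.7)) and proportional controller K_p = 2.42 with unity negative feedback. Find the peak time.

T_p = 1.06 s

From 1 + K_pP(s) = 0: s² + 2.7s + 10.65 = 0 ⇒ ω_n = 3.263, ζ = 0.4137.
Damped frequency ω_d = ω_n√(1−ζ²) = 2.971 rad/s, so peak time T_p = π/ω_d = 1.06 s.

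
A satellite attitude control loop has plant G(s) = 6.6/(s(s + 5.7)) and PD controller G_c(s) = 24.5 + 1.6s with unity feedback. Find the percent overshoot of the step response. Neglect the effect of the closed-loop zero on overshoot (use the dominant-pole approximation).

7.34%

Forward path: (24.5 + 1.6s)·6.6/(s(s+5.7)). The closed-loop characteristic equation is s² + (5.7 + 6.6·1.6)s + 6.6·24.5 = 0.
That is s² + 16.26s + 161.7 = 0, so ω_n = 12.72 rad/s and ζ = 16.26/(2·12.72) = 0.6393.
%OS = 100·exp(−πζ/√(1−ζ²)) = 7.34%.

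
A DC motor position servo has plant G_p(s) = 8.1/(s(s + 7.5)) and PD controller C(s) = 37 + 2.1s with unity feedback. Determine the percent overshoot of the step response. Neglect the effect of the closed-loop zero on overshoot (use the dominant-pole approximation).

4.29%

Forward path: (37 + 2.1s)·8.1/(s(s+7.5)). The closed-loop characteristic equation is s² + (7.5 + 8.1·2.1)s + 8.1·37 = 0.
That is s² + 24.51s + 299.7 = 0, so ω_n = 17.31 rad/s and ζ = 24.51/(2·17.31) = 0.7079.
%OS = 100·exp(−πζ/√(1−ζ²)) = 4.29%.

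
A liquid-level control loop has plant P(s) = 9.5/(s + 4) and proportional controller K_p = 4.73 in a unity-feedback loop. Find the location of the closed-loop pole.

s = -48.94

Closed-loop transfer function: T(s) = K_p·P(s)/(1 + K_p·P(s)) = 44.94/(s + 4 + 44.94) = 44.94/(s + 48.94).
The closed-loop pole is at s = −48.94.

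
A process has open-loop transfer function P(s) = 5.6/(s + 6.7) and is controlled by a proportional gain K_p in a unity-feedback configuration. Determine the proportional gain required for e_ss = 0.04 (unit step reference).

K_p = 28.7

Steady-state error for a unit step on this type-0 loop is 1/(1 + K_p·P(0)).
P(0) = 0.8358. Require 1/(1 + K_p·0.8358) = 0.04, so 1 + 0.8358·K_p = 25.
K_p = (25 − 1)/0.8358 = 28.7.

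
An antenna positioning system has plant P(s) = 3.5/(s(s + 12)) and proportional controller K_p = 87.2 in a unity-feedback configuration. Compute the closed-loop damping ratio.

ζ = 0.343

With unity feedback the closed-loop characteristic equation is s² + 12s + 87.2·3.5 = s² + 12s + 305.2 = 0.
Matching s² + 2ζω_n s + ω_n²: ω_n = √305.2 = 17.47 rad/s and 2ζω_n = 12, so ζ = 12/(2·17.47) = 0.343.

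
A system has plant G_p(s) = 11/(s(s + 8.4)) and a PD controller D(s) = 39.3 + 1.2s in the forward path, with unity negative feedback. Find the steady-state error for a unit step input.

The open loop D(s)G_p(s) has a pole at the origin (type 1), so the static position error constant is infinite and e_ss = 1/(1+∞) = 0.

0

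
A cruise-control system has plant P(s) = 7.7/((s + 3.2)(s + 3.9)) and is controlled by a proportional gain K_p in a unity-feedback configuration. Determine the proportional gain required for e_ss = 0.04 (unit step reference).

K_p = 38.9

The loop is type 0, so e_ss(step) = 1/(1 + K_pos) with K_pos = K_p·P(0).
P(0) = 0.617. Require 1/(1 + K_p·0.617) = 0.04, so 1 + 0.617·K_p = 25.
K_p = (25 − 1)/0.617 = 38.9.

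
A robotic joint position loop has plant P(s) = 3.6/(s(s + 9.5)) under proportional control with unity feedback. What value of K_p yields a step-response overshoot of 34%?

K_p = 59.4

From %OS = 100·exp(−πζ/√(1−ζ²)) = 34%, ζ = −ln(0.34)/√(π²+ln²(0.34)) = 0.3248.
Characteristic equation s² + 9.5s + 3.6K_p = 0 gives ζ = 9.5/(2√(3.6K_p)).
Setting ζ = 0.3248: √(3.6K_p) = 9.5/(2·0.3248) = 14.63, so K_p = 213.9/3.6 = 59.4.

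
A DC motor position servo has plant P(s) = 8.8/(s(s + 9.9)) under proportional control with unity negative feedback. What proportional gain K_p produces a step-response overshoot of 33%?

From %OS = 100·exp(−πζ/√(1−ζ²)) = 33%, ζ = −ln(0.33)/√(π²+ln²(0.33)) = 0.3328.
Characteristic equation s² + 9.9s + 8.8K_p = 0 gives ζ = 9.9/(2√(8.8K_p)).
Setting ζ = 0.3328: √(8.8K_p) = 9.9/(2·0.3328) = 14.87, so K_p = 221.3/8.8 = 25.1.

K_p = 25.1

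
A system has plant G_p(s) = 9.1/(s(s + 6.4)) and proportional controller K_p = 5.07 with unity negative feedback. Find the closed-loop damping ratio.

The closed-loop denominator is s(s+6.4) + 5.07·9.1 = s² + 6.4s + 46.14.
So ω_n² = 46.14 ⇒ ω_n = 6.792 rad/s, and ζ = 6.4/(2ω_n) = 0.471.

ζ = 0.471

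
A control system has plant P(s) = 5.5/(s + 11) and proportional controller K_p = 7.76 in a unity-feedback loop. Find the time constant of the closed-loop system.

τ = 0.0186 s

Closed-loop transfer function: T(s) = K_p·P(s)/(1 + K_p·P(s)) = 42.68/(s + 11 + 42.68) = 42.68/(s + 53.68).
Time constant τ = 1/53.68 = 0.0186 s.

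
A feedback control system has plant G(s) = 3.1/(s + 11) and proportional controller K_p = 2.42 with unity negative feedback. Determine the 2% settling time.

T_s ≈ 0.216 s

Closed-loop transfer function: T(s) = K_p·G(s)/(1 + K_p·G(s)) = 7.502/(s + 11 + 7.502) = 7.502/(s + 18.5).
Time constant τ = 1/18.5 = 0.05405 s, so the 2% settling time is about 4τ = 0.216 s.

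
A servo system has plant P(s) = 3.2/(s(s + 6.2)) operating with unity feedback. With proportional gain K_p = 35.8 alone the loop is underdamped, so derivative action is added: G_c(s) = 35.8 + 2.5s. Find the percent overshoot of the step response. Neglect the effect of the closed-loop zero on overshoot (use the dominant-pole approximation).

6.17%

Forward path: (35.8 + 2.5s)·3.2/(s(s+6.2)). The closed-loop characteristic equation is s² + (6.2 + 3.2·2.5)s + 3.2·35.8 = 0.
That is s² + 14.2s + 114.6 = 0, so ω_n = 10.7 rad/s and ζ = 14.2/(2·10.7) = 0.6633.
%OS = 100·exp(−πζ/√(1−ζ²)) = 6.17%.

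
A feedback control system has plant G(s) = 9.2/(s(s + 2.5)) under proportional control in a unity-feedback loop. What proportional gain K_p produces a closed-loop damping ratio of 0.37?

K_p = 1.24

Closed-loop characteristic equation: s² + 2.5s + K_p·9.2 = 0.
So ω_n = √(9.2K_p) and 2ζω_n = 2.5, giving ζ = 2.5/(2√(9.2K_p)).
Setting ζ = 0.37: √(9.2K_p) = 2.5/(2·0.37) = 3.378, so K_p = 11.41/9.2 = 1.24.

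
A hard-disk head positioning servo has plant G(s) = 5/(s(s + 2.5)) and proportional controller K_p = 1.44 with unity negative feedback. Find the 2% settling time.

T_s ≈ 3.2 s

Closed-loop characteristic equation: s² + 2.5s + 7.2 = 0, so ω_n = 2.683 rad/s and ζ = 2.5/(2·2.683) = 0.4658.
2% settling time T_s ≈ 4/(ζω_n) = 4/1.25 = 3.2 s.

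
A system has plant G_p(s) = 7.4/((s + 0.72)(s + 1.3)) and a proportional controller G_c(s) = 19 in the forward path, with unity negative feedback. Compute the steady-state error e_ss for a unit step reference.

0.00661

The loop is type 0. Static position error constant K_pos = G_c(0)·G_p(0) = 19·7.906 = 150.2.
Steady-state error to a unit step: e_ss = 1/(1+K_pos) = 1/151.2 = 0.00661.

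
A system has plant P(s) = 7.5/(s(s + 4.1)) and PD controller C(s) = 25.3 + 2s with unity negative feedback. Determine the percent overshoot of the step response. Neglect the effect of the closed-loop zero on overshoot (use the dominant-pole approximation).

Forward path: (25.3 + 2s)·7.5/(s(s+4.1)). The closed-loop characteristic equation is s² + (4.1 + 7.5·2)s + 7.5·25.3 = 0.
That is s² + 19.1s + 189.8 = 0, so ω_n = 13.77 rad/s and ζ = 19.1/(2·13.77) = 0.6933.
%OS = 100·exp(−πζ/√(1−ζ²)) = 4.87%.

4.87%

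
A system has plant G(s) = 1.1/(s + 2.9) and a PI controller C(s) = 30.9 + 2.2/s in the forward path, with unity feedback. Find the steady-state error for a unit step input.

0

The open loop C(s)G(s) has a pole at the origin (type 1), so the static position error constant is infinite and e_ss = 1/(1+∞) = 0.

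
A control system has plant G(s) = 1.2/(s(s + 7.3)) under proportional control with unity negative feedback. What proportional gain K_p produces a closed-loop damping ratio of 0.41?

K_p = 66

Closed-loop characteristic equation: s² + 7.3s + K_p·1.2 = 0.
So ω_n = √(1.2K_p) and 2ζω_n = 7.3, giving ζ = 7.3/(2√(1.2K_p)).
Setting ζ = 0.41: √(1.2K_p) = 7.3/(2·0.41) = 8.902, so K_p = 79.25/1.2 = 66.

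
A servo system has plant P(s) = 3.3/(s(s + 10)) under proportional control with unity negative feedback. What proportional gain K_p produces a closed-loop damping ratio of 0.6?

K_p = 21

Closed-loop characteristic equation: s² + 10s + K_p·3.3 = 0.
So ω_n = √(3.3K_p) and 2ζω_n = 10, giving ζ = 10/(2√(3.3K_p)).
Setting ζ = 0.6: √(3.3K_p) = 10/(2·0.6) = 8.333, so K_p = 69.44/3.3 = 21.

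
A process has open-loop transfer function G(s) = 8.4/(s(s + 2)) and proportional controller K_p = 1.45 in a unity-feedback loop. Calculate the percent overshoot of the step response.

From 1 + K_pG(s) = 0: s² + 2s + 12.18 = 0 ⇒ ω_n = 3.49, ζ = 0.2865.
%OS = 100·exp(−πζ/√(1−ζ²)) = 100·exp(−π·0.2865/√0.9179) = 39.1%.

39.1%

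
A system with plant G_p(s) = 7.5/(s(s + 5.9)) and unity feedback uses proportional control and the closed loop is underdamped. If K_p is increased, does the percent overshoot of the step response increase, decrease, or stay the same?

increase

Characteristic equation s² + 5.9s + K_p·7.5 = 0: raising K_p raises ω_n while 2ζω_n = 5.9 is fixed, so ζ falls and overshoot grows.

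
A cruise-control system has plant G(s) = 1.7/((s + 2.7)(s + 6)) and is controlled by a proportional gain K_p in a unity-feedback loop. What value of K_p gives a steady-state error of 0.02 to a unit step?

For a type-0 loop with proportional control, e_ss = 1/(1 + K_p·G(0)).
G(0) = 0.1049. Require 1/(1 + K_p·0.1049) = 0.02, so 1 + 0.1049·K_p = 50.
K_p = (50 − 1)/0.1049 = 467.

K_p = 467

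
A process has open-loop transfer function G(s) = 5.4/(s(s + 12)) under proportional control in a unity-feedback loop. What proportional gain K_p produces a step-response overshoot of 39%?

K_p = 80.9

From %OS = 100·exp(−πζ/√(1−ζ²)) = 39%, ζ = −ln(0.39)/√(π²+ln²(0.39)) = 0.2871.
Characteristic equation s² + 12s + 5.4K_p = 0 gives ζ = 12/(2√(5.4K_p)).
Setting ζ = 0.2871: √(5.4K_p) = 12/(2·0.2871) = 20.9, so K_p = 436.7/5.4 = 80.9.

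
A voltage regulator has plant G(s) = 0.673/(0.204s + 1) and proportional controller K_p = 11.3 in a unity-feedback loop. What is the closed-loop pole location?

s = -42.18

Closed loop: T(s) = K_p·G/(1+K_p·G) = 7.605/(0.204s + 1 + 7.605), with pole at s = −(1 + 7.605)/0.204 = −42.18.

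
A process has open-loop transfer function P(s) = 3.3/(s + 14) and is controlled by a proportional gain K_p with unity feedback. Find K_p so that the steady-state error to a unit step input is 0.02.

K_p = 208

Steady-state error for a unit step on this type-0 loop is 1/(1 + K_p·P(0)).
P(0) = 0.2357. Require 1/(1 + K_p·0.2357) = 0.02, so 1 + 0.2357·K_p = 50.
K_p = (50 − 1)/0.2357 = 208.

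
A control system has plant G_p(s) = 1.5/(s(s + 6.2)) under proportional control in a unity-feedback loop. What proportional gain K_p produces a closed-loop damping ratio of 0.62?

Closed-loop characteristic equation: s² + 6.2s + K_p·1.5 = 0.
So ω_n = √(1.5K_p) and 2ζω_n = 6.2, giving ζ = 6.2/(2√(1.5K_p)).
Setting ζ = 0.62: √(1.5K_p) = 6.2/(2·0.62) = 5, so K_p = 25/1.5 = 16.7.

K_p = 16.7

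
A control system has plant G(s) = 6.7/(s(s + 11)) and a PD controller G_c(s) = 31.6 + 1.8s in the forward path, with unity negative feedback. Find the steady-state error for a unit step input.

The open loop G_c(s)G(s) has a pole at the origin (type 1), so the static position error constant is infinite and e_ss = 1/(1+∞) = 0.

0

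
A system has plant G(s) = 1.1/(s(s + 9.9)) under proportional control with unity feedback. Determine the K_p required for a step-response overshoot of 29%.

K_p = 166

From %OS = 100·exp(−πζ/√(1−ζ²)) = 29%, ζ = −ln(0.29)/√(π²+ln²(0.29)) = 0.3666.
Characteristic equation s² + 9.9s + 1.1K_p = 0 gives ζ = 9.9/(2√(1.1K_p)).
Setting ζ = 0.3666: √(1.1K_p) = 9.9/(2·0.3666) = 13.5, so K_p = 182.3/1.1 = 166.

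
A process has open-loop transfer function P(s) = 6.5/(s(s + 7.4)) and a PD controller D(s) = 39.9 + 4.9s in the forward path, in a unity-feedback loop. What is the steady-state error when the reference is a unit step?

The open loop D(s)P(s) has a pole at the origin (type 1), so the static position error constant is infinite and e_ss = 1/(1+∞) = 0.

0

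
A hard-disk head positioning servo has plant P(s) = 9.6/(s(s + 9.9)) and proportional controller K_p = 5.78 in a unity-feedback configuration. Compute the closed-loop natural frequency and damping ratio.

ω_n = 7.45 rad/s, ζ = 0.665

The closed-loop denominator is s(s+9.9) + 5.78·9.6 = s² + 9.9s + 55.49.
Matching s² + 2ζω_n s + ω_n²: ω_n = √55.49 = 7.449 rad/s and 2ζω_n = 9.9, so ζ = 9.9/(2·7.449) = 0.665.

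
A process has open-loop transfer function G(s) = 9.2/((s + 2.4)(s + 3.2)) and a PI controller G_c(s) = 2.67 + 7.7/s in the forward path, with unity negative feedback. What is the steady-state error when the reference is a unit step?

The open loop G_c(s)G(s) has a pole at the origin (type 1), so the static position error constant is infinite and e_ss = 1/(1+∞) = 0.

0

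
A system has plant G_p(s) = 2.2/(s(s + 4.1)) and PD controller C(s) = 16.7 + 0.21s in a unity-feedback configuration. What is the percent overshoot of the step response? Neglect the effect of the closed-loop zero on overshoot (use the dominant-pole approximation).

27.9%

Forward path: (16.7 + 0.21s)·2.2/(s(s+4.1)). The closed-loop characteristic equation is s² + (4.1 + 2.2·0.21)s + 2.2·16.7 = 0.
That is s² + 4.562s + 36.74 = 0, so ω_n = 6.061 rad/s and ζ = 4.562/(2·6.061) = 0.3763.
%OS = 100·exp(−πζ/√(1−ζ²)) = 27.9%.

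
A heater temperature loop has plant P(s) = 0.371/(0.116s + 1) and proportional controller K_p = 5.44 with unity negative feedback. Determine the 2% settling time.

T_s ≈ 0.154 s

Closed loop: T(s) = K_p·P/(1+K_p·P) = 2.018/(0.116s + 1 + 2.018), with pole at s = −(1 + 2.018)/0.116 = −26.02.
τ = 1/26.02 = 0.03843 s, so 2% settling time ≈ 4τ = 0.154 s.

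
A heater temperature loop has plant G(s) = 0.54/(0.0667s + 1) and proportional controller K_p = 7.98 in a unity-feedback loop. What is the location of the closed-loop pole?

s = -79.6

Closed loop: T(s) = K_p·G/(1+K_p·G) = 4.309/(0.0667s + 1 + 4.309), with pole at s = −(1 + 4.309)/0.0667 = −79.6.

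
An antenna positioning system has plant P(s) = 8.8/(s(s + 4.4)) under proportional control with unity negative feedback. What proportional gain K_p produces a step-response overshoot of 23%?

K_p = 3.06

From %OS = 100·exp(−πζ/√(1−ζ²)) = 23%, ζ = −ln(0.23)/√(π²+ln²(0.23)) = 0.4237.
Characteristic equation s² + 4.4s + 8.8K_p = 0 gives ζ = 4.4/(2√(8.8K_p)).
Setting ζ = 0.4237: √(8.8K_p) = 4.4/(2·0.4237) = 5.192, so K_p = 26.96/8.8 = 3.06.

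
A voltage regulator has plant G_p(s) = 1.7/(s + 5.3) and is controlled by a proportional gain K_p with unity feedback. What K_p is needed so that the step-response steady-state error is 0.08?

For a type-0 loop with proportional control, e_ss = 1/(1 + K_p·G_p(0)).
G_p(0) = 0.3208. Require 1/(1 + K_p·0.3208) = 0.08, so 1 + 0.3208·K_p = 12.5.
K_p = (12.5 − 1)/0.3208 = 35.9.

K_p = 35.9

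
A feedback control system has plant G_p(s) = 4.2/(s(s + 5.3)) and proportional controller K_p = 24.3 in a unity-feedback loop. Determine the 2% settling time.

T_s ≈ 1.51 s

Closed-loop characteristic equation: s² + 5.3s + 102.1 = 0, so ω_n = 10.1 rad/s and ζ = 5.3/(2·10.1) = 0.2623.
2% settling time T_s ≈ 4/(ζω_n) = 4/2.65 = 1.51 s.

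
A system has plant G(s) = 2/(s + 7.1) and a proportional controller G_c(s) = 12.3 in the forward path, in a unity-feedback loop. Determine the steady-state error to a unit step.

The loop is type 0. Static position error constant K_pos = G_c(0)·G(0) = 12.3·0.2817 = 3.465.
Steady-state error to a unit step: e_ss = 1/(1+K_pos) = 1/4.465 = 0.224.

0.224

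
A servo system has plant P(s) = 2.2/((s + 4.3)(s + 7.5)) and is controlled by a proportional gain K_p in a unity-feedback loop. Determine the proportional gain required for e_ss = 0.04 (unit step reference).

The loop is type 0, so e_ss(step) = 1/(1 + K_pos) with K_pos = K_p·P(0).
P(0) = 0.06822. Require 1/(1 + K_p·0.06822) = 0.04, so 1 + 0.06822·K_p = 25.
K_p = (25 − 1)/0.06822 = 352.

K_p = 352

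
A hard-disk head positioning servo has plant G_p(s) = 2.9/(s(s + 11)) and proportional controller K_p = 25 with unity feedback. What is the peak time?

The closed-loop denominator s² + 11s + 72.5 gives ω_n = √72.5 = 8.515 and ζ = 11/(2ω_n) = 0.6459.
Damped frequency ω_d = ω_n√(1−ζ²) = 6.5 rad/s, so peak time T_p = π/ω_d = 0.483 s.

T_p = 0.483 s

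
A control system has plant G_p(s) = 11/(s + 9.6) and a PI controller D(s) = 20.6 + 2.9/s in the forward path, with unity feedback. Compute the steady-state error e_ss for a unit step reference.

The open loop D(s)G_p(s) has a pole at the origin (type 1), so the static position error constant is infinite and e_ss = 1/(1+∞) = 0.

0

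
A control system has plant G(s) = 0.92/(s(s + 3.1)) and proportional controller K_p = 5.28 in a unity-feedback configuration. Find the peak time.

T_p = 2.01 s

From 1 + K_pG(s) = 0: s² + 3.1s + 4.858 = 0 ⇒ ω_n = 2.204, ζ = 0.7033.
Damped frequency ω_d = ω_n√(1−ζ²) = 1.567 rad/s, so peak time T_p = π/ω_d = 2.01 s.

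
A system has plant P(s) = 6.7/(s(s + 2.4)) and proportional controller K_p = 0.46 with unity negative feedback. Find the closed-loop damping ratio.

ζ = 0.684

1 + K_p·P(s) = 0 gives s² + 2.4s + 3.082 = 0.
So ω_n² = 3.082 ⇒ ω_n = 1.756 rad/s, and ζ = 2.4/(2ω_n) = 0.684.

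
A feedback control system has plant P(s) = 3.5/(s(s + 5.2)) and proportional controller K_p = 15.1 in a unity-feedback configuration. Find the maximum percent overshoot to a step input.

Closed-loop characteristic equation: s² + 5.2s + 52.85 = 0, so ω_n = 7.27 rad/s and ζ = 5.2/(2·7.27) = 0.3576.
%OS = 100·exp(−πζ/√(1−ζ²)) = 100·exp(−π·0.3576/√0.8721) = 30%.

30%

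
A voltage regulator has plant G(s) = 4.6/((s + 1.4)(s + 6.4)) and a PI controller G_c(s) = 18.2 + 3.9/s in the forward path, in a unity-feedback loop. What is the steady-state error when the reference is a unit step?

0

The open loop G_c(s)G(s) has a pole at the origin (type 1), so the static position error constant is infinite and e_ss = 1/(1+∞) = 0.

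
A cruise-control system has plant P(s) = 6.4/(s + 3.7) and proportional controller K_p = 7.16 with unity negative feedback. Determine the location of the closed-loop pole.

s = -49.52

Closed-loop transfer function: T(s) = K_p·P(s)/(1 + K_p·P(s)) = 45.82/(s + 3.7 + 45.82) = 45.82/(s + 49.52).
The closed-loop pole is at s = −49.52.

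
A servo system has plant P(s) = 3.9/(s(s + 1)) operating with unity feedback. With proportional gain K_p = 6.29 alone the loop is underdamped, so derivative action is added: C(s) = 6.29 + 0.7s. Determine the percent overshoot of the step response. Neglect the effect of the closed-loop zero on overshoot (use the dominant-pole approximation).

Forward path: (6.29 + 0.7s)·3.9/(s(s+1)). The closed-loop characteristic equation is s² + (1 + 3.9·0.7)s + 3.9·6.29 = 0.
That is s² + 3.73s + 24.53 = 0, so ω_n = 4.953 rad/s and ζ = 3.73/(2·4.953) = 0.3765.
%OS = 100·exp(−πζ/√(1−ζ²)) = 27.9%.

27.9%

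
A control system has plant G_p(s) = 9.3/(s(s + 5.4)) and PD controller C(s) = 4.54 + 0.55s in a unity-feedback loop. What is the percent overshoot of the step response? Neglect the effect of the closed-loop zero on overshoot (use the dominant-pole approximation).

Forward path: (4.54 + 0.55s)·9.3/(s(s+5.4)). The closed-loop characteristic equation is s² + (5.4 + 9.3·0.55)s + 9.3·4.54 = 0.
That is s² + 10.52s + 42.22 = 0, so ω_n = 6.498 rad/s and ζ = 10.52/(2·6.498) = 0.8091.
%OS = 100·exp(−πζ/√(1−ζ²)) = 1.32%.

1.32%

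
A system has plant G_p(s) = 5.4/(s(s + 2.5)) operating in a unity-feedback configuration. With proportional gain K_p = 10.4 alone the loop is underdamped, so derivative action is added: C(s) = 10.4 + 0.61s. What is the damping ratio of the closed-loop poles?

ζ = 0.387

Forward path: (10.4 + 0.61s)·5.4/(s(s+2.5)). The closed-loop characteristic equation is s² + (2.5 + 5.4·0.61)s + 5.4·10.4 = 0.
That is s² + 5.794s + 56.16 = 0, so ω_n = 7.494 rad/s and ζ = 5.794/(2·7.494) = 0.3866.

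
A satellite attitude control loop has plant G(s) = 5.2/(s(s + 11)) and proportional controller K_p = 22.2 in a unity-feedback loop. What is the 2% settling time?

From 1 + K_pG(s) = 0: s² + 11s + 115.4 = 0 ⇒ ω_n = 10.74, ζ = 0.5119.
2% settling time T_s ≈ 4/(ζω_n) = 4/5.5 = 0.727 s.

T_s ≈ 0.727 s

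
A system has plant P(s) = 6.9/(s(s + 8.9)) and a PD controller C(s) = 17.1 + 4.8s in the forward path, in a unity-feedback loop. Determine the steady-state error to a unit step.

0

The open loop C(s)P(s) has a pole at the origin (type 1), so the static position error constant is infinite and e_ss = 1/(1+∞) = 0.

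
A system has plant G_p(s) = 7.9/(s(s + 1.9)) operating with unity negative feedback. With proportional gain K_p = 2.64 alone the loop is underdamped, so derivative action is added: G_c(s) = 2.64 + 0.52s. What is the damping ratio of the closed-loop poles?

ζ = 0.658

Forward path: (2.64 + 0.52s)·7.9/(s(s+1.9)). The closed-loop characteristic equation is s² + (1.9 + 7.9·0.52)s + 7.9·2.64 = 0.
That is s² + 6.008s + 20.86 = 0, so ω_n = 4.567 rad/s and ζ = 6.008/(2·4.567) = 0.6578.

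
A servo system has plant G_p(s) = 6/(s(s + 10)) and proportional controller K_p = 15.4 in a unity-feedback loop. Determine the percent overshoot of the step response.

14.8%

Closed-loop characteristic equation: s² + 10s + 92.4 = 0, so ω_n = 9.612 rad/s and ζ = 10/(2·9.612) = 0.5202.
%OS = 100·exp(−πζ/√(1−ζ²)) = 100·exp(−π·0.5202/√0.7294) = 14.8%.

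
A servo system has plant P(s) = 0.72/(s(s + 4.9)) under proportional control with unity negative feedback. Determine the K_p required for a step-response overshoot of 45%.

K_p = 137

From %OS = 100·exp(−πζ/√(1−ζ²)) = 45%, ζ = −ln(0.45)/√(π²+ln²(0.45)) = 0.2463.
Characteristic equation s² + 4.9s + 0.72K_p = 0 gives ζ = 4.9/(2√(0.72K_p)).
Setting ζ = 0.2463: √(0.72K_p) = 4.9/(2·0.2463) = 9.946, so K_p = 98.91/0.72 = 137.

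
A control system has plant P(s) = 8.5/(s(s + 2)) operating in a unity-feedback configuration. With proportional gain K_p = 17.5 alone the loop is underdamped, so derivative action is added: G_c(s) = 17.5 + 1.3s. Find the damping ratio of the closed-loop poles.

Forward path: (17.5 + 1.3s)·8.5/(s(s+2)). The closed-loop characteristic equation is s² + (2 + 8.5·1.3)s + 8.5·17.5 = 0.
That is s² + 13.05s + 148.8 = 0, so ω_n = 12.2 rad/s and ζ = 13.05/(2·12.2) = 0.535.

ζ = 0.535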